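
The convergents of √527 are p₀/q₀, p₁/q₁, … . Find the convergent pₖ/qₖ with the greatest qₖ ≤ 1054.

√527 = [22; 1, 21, 1, 44, …] (period length 4).
Convergents:
  p_0/q_0 = 22/1
  p_1/q_1 = 23/1
  p_2/q_2 = 505/22
  p_3/q_3 = 528/23
  p_4/q_4 = 23737/1034
  p_5/q_5 = 24265/1057
q_4 = 1034 ≤ 1054 < 1057 = q_5, so the answer is 23737/1034.

23737/1034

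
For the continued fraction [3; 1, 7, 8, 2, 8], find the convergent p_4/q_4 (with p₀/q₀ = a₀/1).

535/138

Using pₖ = aₖpₖ₋₁ + pₖ₋₂, qₖ = aₖqₖ₋₁ + qₖ₋₂ (with p₋₁=1, p₋₂=0, q₋₁=0, q₋₂=1):
  k=0: a=3, p=3, q=1
  k=1: a=1, p=4, q=1
  k=2: a=7, p=31, q=8
  k=3: a=8, p=252, q=65
  k=4: a=2, p=535, q=138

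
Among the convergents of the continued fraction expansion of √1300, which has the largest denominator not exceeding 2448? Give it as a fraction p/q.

46764/1297

√1300 = [36; 18, 72, …] (period length 2).
Convergents:
  p_0/q_0 = 36/1
  p_1/q_1 = 649/18
  p_2/q_2 = 46764/1297
  p_3/q_3 = 842401/23364
q_2 = 1297 ≤ 2448 < 23364 = q_3, so the answer is 46764/1297.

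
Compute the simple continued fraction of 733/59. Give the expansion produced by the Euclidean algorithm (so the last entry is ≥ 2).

733 = 12·59 + 25
59 = 2·25 + 9
25 = 2·9 + 7
9 = 1·7 + 2
7 = 3·2 + 1
2 = 2·1 + 0  (stop)
So 733/59 = [12; 2, 2, 1, 3, 2].

[12; 2, 2, 1, 3, 2]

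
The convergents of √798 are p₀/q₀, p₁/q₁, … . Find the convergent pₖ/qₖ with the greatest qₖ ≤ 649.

6356/225

√798 = [28; 4, 56, …] (period length 2).
Convergents:
  p_0/q_0 = 28/1
  p_1/q_1 = 113/4
  p_2/q_2 = 6356/225
  p_3/q_3 = 25537/904
q_2 = 225 ≤ 649 < 904 = q_3, so the answer is 6356/225.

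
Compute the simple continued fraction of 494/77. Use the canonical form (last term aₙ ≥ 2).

[6; 2, 2, 2, 6]

494 = 6*77 + 32
77 = 2*32 + 13
32 = 2*13 + 6
13 = 2*6 + 1
6 = 6*1 + 0  (stop)
So 494/77 = [6; 2, 2, 2, 6].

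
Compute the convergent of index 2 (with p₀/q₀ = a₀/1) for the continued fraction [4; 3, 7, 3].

95/22

Using pₖ = aₖpₖ₋₁ + pₖ₋₂, qₖ = aₖqₖ₋₁ + qₖ₋₂ (with p₋₁=1, p₋₂=0, q₋₁=0, q₋₂=1):
  k=0: a=4, p=4, q=1
  k=1: a=3, p=13, q=3
  k=2: a=7, p=95, q=22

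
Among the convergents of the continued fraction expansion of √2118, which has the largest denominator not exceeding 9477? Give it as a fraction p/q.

194810/4233

√2118 = [46; 46, 92, …] (period length 2).
Convergents:
  p_0/q_0 = 46/1
  p_1/q_1 = 2117/46
  p_2/q_2 = 194810/4233
  p_3/q_3 = 8963377/194764
q_2 = 4233 ≤ 9477 < 194764 = q_3, so the answer is 194810/4233.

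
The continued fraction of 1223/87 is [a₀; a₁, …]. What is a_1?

1223 = 14·87 + 5   →  a_0 = 14
87 = 17·5 + 2   →  a_1 = 17

17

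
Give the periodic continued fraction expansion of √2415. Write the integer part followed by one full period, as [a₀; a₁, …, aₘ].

a₀ = ⌊√2415⌋ = 49.
With m₀=0, d₀=1 and mₖ₊₁ = dₖaₖ − mₖ, dₖ₊₁ = (n − mₖ₊₁²)/dₖ, aₖ₊₁ = ⌊(a₀+mₖ₊₁)/dₖ₊₁⌋:
  k=1: m=49, d=14, a=7
  k=2: m=49, d=1, a=98
d=1 and a=2a₀=98 at k=2, so the next step gives (m, d) = (49, 14) again — its k=1 value — and the period has length 2.

[49; 7, 98]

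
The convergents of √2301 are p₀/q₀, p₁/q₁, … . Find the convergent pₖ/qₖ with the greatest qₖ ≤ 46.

1535/32

√2301 = [47; 1, 30, 1, 94, …] (period length 4).
Convergents:
  p_0/q_0 = 47/1
  p_1/q_1 = 48/1
  p_2/q_2 = 1487/31
  p_3/q_3 = 1535/32
  p_4/q_4 = 145777/3039
q_3 = 32 ≤ 46 < 3039 = q_4, so the answer is 1535/32.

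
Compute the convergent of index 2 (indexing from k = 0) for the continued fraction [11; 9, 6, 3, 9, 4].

Using pₖ = aₖpₖ₋₁ + pₖ₋₂, qₖ = aₖqₖ₋₁ + qₖ₋₂ (with p₋₁=1, p₋₂=0, q₋₁=0, q₋₂=1):
  k=0: a=11, p=11, q=1
  k=1: a=9, p=100, q=9
  k=2: a=6, p=611, q=55

611/55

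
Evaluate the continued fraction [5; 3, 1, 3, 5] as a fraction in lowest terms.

416/79

Using pₖ = aₖpₖ₋₁ + pₖ₋₂ and qₖ = aₖqₖ₋₁ + qₖ₋₂:
  k=0: a=5, p=5, q=1
  k=1: a=3, p=16, q=3
  k=2: a=1, p=21, q=4
  k=3: a=3, p=79, q=15
  k=4: a=5, p=416, q=79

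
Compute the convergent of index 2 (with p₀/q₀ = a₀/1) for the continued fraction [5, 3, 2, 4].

Using pₖ = aₖpₖ₋₁ + pₖ₋₂, qₖ = aₖqₖ₋₁ + qₖ₋₂ (with p₋₁=1, p₋₂=0, q₋₁=0, q₋₂=1):
  k=0: a=5, p=5, q=1
  k=1: a=3, p=16, q=3
  k=2: a=2, p=37, q=7

37/7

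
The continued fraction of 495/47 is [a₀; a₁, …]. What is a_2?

1

495 = 10·47 + 25   →  a_0 = 10
47 = 1·25 + 22   →  a_1 = 1
25 = 1·22 + 3   →  a_2 = 1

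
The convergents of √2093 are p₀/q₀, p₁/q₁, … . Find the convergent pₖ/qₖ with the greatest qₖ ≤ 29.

183/4

√2093 = [45; 1, 2, 1, 90, …] (period length 4).
Convergents:
  p_0/q_0 = 45/1
  p_1/q_1 = 46/1
  p_2/q_2 = 137/3
  p_3/q_3 = 183/4
  p_4/q_4 = 16607/363
q_3 = 4 ≤ 29 < 363 = q_4, so the answer is 183/4.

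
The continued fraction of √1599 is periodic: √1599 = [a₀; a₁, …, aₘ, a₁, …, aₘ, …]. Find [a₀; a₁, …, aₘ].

[39; 1, 78]

a₀ = ⌊√1599⌋ = 39.
With m₀=0, d₀=1 and mₖ₊₁ = dₖaₖ − mₖ, dₖ₊₁ = (n − mₖ₊₁²)/dₖ, aₖ₊₁ = ⌊(a₀+mₖ₊₁)/dₖ₊₁⌋:
  k=1: m=39, d=78, a=1
  k=2: m=39, d=1, a=78
d=1 and a=2a₀=78 at k=2, so the next step gives (m, d) = (39, 78) again — its k=1 value — and the period has length 2.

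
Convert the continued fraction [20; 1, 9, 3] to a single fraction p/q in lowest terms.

648/31

Using pₖ = aₖpₖ₋₁ + pₖ₋₂ and qₖ = aₖqₖ₋₁ + qₖ₋₂:
  k=0: a=20, p=20, q=1
  k=1: a=1, p=21, q=1
  k=2: a=9, p=209, q=10
  k=3: a=3, p=648, q=31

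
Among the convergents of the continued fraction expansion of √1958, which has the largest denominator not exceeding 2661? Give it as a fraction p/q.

√1958 = [44; 4, 88, …] (period length 2).
Convergents:
  p_0/q_0 = 44/1
  p_1/q_1 = 177/4
  p_2/q_2 = 15620/353
  p_3/q_3 = 62657/1416
  p_4/q_4 = 5529436/124961
q_3 = 1416 ≤ 2661 < 124961 = q_4, so the answer is 62657/1416.

62657/1416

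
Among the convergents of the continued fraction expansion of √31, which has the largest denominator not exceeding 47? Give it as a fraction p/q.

206/37

√31 = [5; 1, 1, 3, 5, 3, 1, 1, 10, …] (period length 8).
Convergents:
  p_0/q_0 = 5/1
  p_1/q_1 = 6/1
  p_2/q_2 = 11/2
  p_3/q_3 = 39/7
  p_4/q_4 = 206/37
  p_5/q_5 = 657/118
q_4 = 37 ≤ 47 < 118 = q_5, so the answer is 206/37.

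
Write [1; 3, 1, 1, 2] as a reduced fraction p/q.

Using pₖ = aₖpₖ₋₁ + pₖ₋₂ and qₖ = aₖqₖ₋₁ + qₖ₋₂:
  k=0: a=1, p=1, q=1
  k=1: a=3, p=4, q=3
  k=2: a=1, p=5, q=4
  k=3: a=1, p=9, q=7
  k=4: a=2, p=23, q=18

23/18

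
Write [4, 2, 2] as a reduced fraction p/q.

22/5

Using pₖ = aₖpₖ₋₁ + pₖ₋₂ and qₖ = aₖqₖ₋₁ + qₖ₋₂:
  k=0: a=4, p=4, q=1
  k=1: a=2, p=9, q=2
  k=2: a=2, p=22, q=5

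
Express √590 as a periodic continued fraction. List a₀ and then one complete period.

a₀ = ⌊√590⌋ = 24.
With m₀=0, d₀=1 and mₖ₊₁ = dₖaₖ − mₖ, dₖ₊₁ = (n − mₖ₊₁²)/dₖ, aₖ₊₁ = ⌊(a₀+mₖ₊₁)/dₖ₊₁⌋:
  k=1: m=24, d=14, a=3
  k=2: m=18, d=19, a=2
  k=3: m=20, d=10, a=4
  k=4: m=20, d=19, a=2
  k=5: m=18, d=14, a=3
  k=6: m=24, d=1, a=48
d=1 and a=2a₀=48 at k=6, so the next step gives (m, d) = (24, 14) again — its k=1 value — and the period has length 6.

[24; 3, 2, 4, 2, 3, 48]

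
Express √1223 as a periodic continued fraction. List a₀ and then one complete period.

[34; 1, 33, 1, 68]

a₀ = ⌊√1223⌋ = 34.
With m₀=0, d₀=1 and mₖ₊₁ = dₖaₖ − mₖ, dₖ₊₁ = (n − mₖ₊₁²)/dₖ, aₖ₊₁ = ⌊(a₀+mₖ₊₁)/dₖ₊₁⌋:
  k=1: m=34, d=67, a=1
  k=2: m=33, d=2, a=33
  k=3: m=33, d=67, a=1
  k=4: m=34, d=1, a=68
d=1 and a=2a₀=68 at k=4, so the next step gives (m, d) = (34, 67) again — its k=1 value — and the period has length 4.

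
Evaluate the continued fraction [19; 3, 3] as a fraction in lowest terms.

Using pₖ = aₖpₖ₋₁ + pₖ₋₂ and qₖ = aₖqₖ₋₁ + qₖ₋₂:
  k=0: a=19, p=19, q=1
  k=1: a=3, p=58, q=3
  k=2: a=3, p=193, q=10

193/10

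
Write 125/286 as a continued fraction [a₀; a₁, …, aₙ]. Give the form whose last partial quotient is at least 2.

[0; 2, 3, 2, 8, 2]

125 = 0×286 + 125
286 = 2×125 + 36
125 = 3×36 + 17
36 = 2×17 + 2
17 = 8×2 + 1
2 = 2×1 + 0  (stop)
So 125/286 = [0; 2, 3, 2, 8, 2].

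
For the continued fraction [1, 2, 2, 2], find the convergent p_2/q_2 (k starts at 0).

7/5

Using pₖ = aₖpₖ₋₁ + pₖ₋₂, qₖ = aₖqₖ₋₁ + qₖ₋₂ (with p₋₁=1, p₋₂=0, q₋₁=0, q₋₂=1):
  k=0: a=1, p=1, q=1
  k=1: a=2, p=3, q=2
  k=2: a=2, p=7, q=5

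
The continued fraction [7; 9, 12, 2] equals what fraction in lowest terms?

Fold from the inside: start with 2/1.
  12 + 1/2 = 25/2
  9 + 2/25 = 227/25
  7 + 25/227 = 1614/227

1614/227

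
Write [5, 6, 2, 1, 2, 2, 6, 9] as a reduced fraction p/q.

Using pₖ = aₖpₖ₋₁ + pₖ₋₂ and qₖ = aₖqₖ₋₁ + qₖ₋₂:
  k=0: a=5, p=5, q=1
  k=1: a=6, p=31, q=6
  k=2: a=2, p=67, q=13
  k=3: a=1, p=98, q=19
  k=4: a=2, p=263, q=51
  k=5: a=2, p=624, q=121
  k=6: a=6, p=4007, q=777
  k=7: a=9, p=36687, q=7114

36687/7114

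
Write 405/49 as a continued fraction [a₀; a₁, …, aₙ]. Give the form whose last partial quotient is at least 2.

405 = 8·49 + 13
49 = 3·13 + 10
13 = 1·10 + 3
10 = 3·3 + 1
3 = 3·1 + 0  (stop)
So 405/49 = [8; 3, 1, 3, 3].

[8; 3, 1, 3, 3]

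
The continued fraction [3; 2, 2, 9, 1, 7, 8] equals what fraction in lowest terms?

Fold from the inside: start with 8/1.
  7 + 1/8 = 57/8
  1 + 8/57 = 65/57
  9 + 57/65 = 642/65
  2 + 65/642 = 1349/642
  2 + 642/1349 = 3340/1349
  3 + 1349/3340 = 11369/3340

11369/3340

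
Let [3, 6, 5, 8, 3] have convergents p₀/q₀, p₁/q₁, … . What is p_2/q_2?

98/31

Using pₖ = aₖpₖ₋₁ + pₖ₋₂, qₖ = aₖqₖ₋₁ + qₖ₋₂ (with p₋₁=1, p₋₂=0, q₋₁=0, q₋₂=1):
  k=0: a=3, p=3, q=1
  k=1: a=6, p=19, q=6
  k=2: a=5, p=98, q=31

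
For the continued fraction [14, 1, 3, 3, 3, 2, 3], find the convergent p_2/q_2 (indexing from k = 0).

Using pₖ = aₖpₖ₋₁ + pₖ₋₂, qₖ = aₖqₖ₋₁ + qₖ₋₂ (with p₋₁=1, p₋₂=0, q₋₁=0, q₋₂=1):
  k=0: a=14, p=14, q=1
  k=1: a=1, p=15, q=1
  k=2: a=3, p=59, q=4

59/4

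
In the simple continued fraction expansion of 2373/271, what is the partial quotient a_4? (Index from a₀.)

2

2373 = 8·271 + 205   →  a_0 = 8
271 = 1·205 + 66   →  a_1 = 1
205 = 3·66 + 7   →  a_2 = 3
66 = 9·7 + 3   →  a_3 = 9
7 = 2·3 + 1   →  a_4 = 2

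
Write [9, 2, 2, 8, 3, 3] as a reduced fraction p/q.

Fold from the inside: start with 3/1.
  3 + 1/3 = 10/3
  8 + 3/10 = 83/10
  2 + 10/83 = 176/83
  2 + 83/176 = 435/176
  9 + 176/435 = 4091/435

4091/435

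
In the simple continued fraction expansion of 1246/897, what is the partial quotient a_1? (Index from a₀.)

1246 = 1·897 + 349   →  a_0 = 1
897 = 2·349 + 199   →  a_1 = 2

2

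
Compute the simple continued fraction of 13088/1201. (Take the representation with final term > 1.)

[10; 1, 8, 1, 3, 4, 7]

13088 = 10·1201 + 1078
1201 = 1·1078 + 123
1078 = 8·123 + 94
123 = 1·94 + 29
94 = 3·29 + 7
29 = 4·7 + 1
7 = 7·1 + 0  (stop)
So 13088/1201 = [10; 1, 8, 1, 3, 4, 7].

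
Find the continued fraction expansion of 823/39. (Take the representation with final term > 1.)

[21; 9, 1, 3]

823 = 21*39 + 4
39 = 9*4 + 3
4 = 1*3 + 1
3 = 3*1 + 0  (stop)
So 823/39 = [21; 9, 1, 3].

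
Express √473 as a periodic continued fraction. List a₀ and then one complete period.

[21; 1, 2, 1, 42]

a₀ = ⌊√473⌋ = 21.
With m₀=0, d₀=1 and mₖ₊₁ = dₖaₖ − mₖ, dₖ₊₁ = (n − mₖ₊₁²)/dₖ, aₖ₊₁ = ⌊(a₀+mₖ₊₁)/dₖ₊₁⌋:
  k=1: m=21, d=32, a=1
  k=2: m=11, d=11, a=2
  k=3: m=11, d=32, a=1
  k=4: m=21, d=1, a=42
d=1 and a=2a₀=42 at k=4, so the next step gives (m, d) = (21, 32) again — its k=1 value — and the period has length 4.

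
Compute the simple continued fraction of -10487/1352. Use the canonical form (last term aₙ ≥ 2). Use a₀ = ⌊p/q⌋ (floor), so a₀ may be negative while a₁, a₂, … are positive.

[-8; 4, 9, 7, 5]

-10487 = -8·1352 + 329
1352 = 4·329 + 36
329 = 9·36 + 5
36 = 7·5 + 1
5 = 5·1 + 0  (stop)
So -10487/1352 = [-8; 4, 9, 7, 5].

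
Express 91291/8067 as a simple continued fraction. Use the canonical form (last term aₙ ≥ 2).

[11; 3, 6, 3, 3, 1, 3, 8]

91291 = 11·8067 + 2554
8067 = 3·2554 + 405
2554 = 6·405 + 124
405 = 3·124 + 33
124 = 3·33 + 25
33 = 1·25 + 8
25 = 3·8 + 1
8 = 8·1 + 0  (stop)
So 91291/8067 = [11; 3, 6, 3, 3, 1, 3, 8].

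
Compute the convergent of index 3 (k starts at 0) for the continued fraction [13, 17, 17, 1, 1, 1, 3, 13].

4009/307

Using pₖ = aₖpₖ₋₁ + pₖ₋₂, qₖ = aₖqₖ₋₁ + qₖ₋₂ (with p₋₁=1, p₋₂=0, q₋₁=0, q₋₂=1):
  k=0: a=13, p=13, q=1
  k=1: a=17, p=222, q=17
  k=2: a=17, p=3787, q=290
  k=3: a=1, p=4009, q=307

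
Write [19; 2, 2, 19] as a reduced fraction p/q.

1882/97

Fold from the inside: start with 19/1.
  2 + 1/19 = 39/19
  2 + 19/39 = 97/39
  19 + 39/97 = 1882/97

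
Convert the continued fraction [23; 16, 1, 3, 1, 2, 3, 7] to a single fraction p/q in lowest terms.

Using pₖ = aₖpₖ₋₁ + pₖ₋₂ and qₖ = aₖqₖ₋₁ + qₖ₋₂:
  k=0: a=23, p=23, q=1
  k=1: a=16, p=369, q=16
  k=2: a=1, p=392, q=17
  k=3: a=3, p=1545, q=67
  k=4: a=1, p=1937, q=84
  k=5: a=2, p=5419, q=235
  k=6: a=3, p=18194, q=789
  k=7: a=7, p=132777, q=5758

132777/5758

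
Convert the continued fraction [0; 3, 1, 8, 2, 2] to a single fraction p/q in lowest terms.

Using pₖ = aₖpₖ₋₁ + pₖ₋₂ and qₖ = aₖqₖ₋₁ + qₖ₋₂:
  k=0: a=0, p=0, q=1
  k=1: a=3, p=1, q=3
  k=2: a=1, p=1, q=4
  k=3: a=8, p=9, q=35
  k=4: a=2, p=19, q=74
  k=5: a=2, p=47, q=183

47/183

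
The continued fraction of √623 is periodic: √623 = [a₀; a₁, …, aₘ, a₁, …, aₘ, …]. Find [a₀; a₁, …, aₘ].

[24; 1, 23, 1, 48]

a₀ = ⌊√623⌋ = 24.
With m₀=0, d₀=1 and mₖ₊₁ = dₖaₖ − mₖ, dₖ₊₁ = (n − mₖ₊₁²)/dₖ, aₖ₊₁ = ⌊(a₀+mₖ₊₁)/dₖ₊₁⌋:
  k=1: m=24, d=47, a=1
  k=2: m=23, d=2, a=23
  k=3: m=23, d=47, a=1
  k=4: m=24, d=1, a=48
d=1 and a=2a₀=48 at k=4, so the next step gives (m, d) = (24, 47) again — its k=1 value — and the period has length 4.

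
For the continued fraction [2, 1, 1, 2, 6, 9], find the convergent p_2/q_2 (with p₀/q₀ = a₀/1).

Using pₖ = aₖpₖ₋₁ + pₖ₋₂, qₖ = aₖqₖ₋₁ + qₖ₋₂ (with p₋₁=1, p₋₂=0, q₋₁=0, q₋₂=1):
  k=0: a=2, p=2, q=1
  k=1: a=1, p=3, q=1
  k=2: a=1, p=5, q=2

5/2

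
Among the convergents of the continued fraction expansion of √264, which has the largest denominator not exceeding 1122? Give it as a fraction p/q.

√264 = [16; 4, 32, …] (period length 2).
Convergents:
  p_0/q_0 = 16/1
  p_1/q_1 = 65/4
  p_2/q_2 = 2096/129
  p_3/q_3 = 8449/520
  p_4/q_4 = 272464/16769
q_3 = 520 ≤ 1122 < 16769 = q_4, so the answer is 8449/520.

8449/520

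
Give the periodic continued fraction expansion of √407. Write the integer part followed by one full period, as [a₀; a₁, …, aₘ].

[20; 5, 1, 2, 1, 5, 40]

a₀ = ⌊√407⌋ = 20.
With m₀=0, d₀=1 and mₖ₊₁ = dₖaₖ − mₖ, dₖ₊₁ = (n − mₖ₊₁²)/dₖ, aₖ₊₁ = ⌊(a₀+mₖ₊₁)/dₖ₊₁⌋:
  k=1: m=20, d=7, a=5
  k=2: m=15, d=26, a=1
  k=3: m=11, d=11, a=2
  k=4: m=11, d=26, a=1
  k=5: m=15, d=7, a=5
  k=6: m=20, d=1, a=40
d=1 and a=2a₀=40 at k=6, so the next step gives (m, d) = (20, 7) again — its k=1 value — and the period has length 6.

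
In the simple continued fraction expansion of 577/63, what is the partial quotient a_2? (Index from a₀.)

3

577 = 9·63 + 10   →  a_0 = 9
63 = 6·10 + 3   →  a_1 = 6
10 = 3·3 + 1   →  a_2 = 3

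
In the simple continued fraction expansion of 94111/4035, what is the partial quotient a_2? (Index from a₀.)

94111 = 23·4035 + 1306   →  a_0 = 23
4035 = 3·1306 + 117   →  a_1 = 3
1306 = 11·117 + 19   →  a_2 = 11

11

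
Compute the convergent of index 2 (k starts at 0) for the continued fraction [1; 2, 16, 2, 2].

Using pₖ = aₖpₖ₋₁ + pₖ₋₂, qₖ = aₖqₖ₋₁ + qₖ₋₂ (with p₋₁=1, p₋₂=0, q₋₁=0, q₋₂=1):
  k=0: a=1, p=1, q=1
  k=1: a=2, p=3, q=2
  k=2: a=16, p=49, q=33

49/33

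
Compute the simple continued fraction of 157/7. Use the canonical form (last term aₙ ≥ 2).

157 = 22*7 + 3
7 = 2*3 + 1
3 = 3*1 + 0  (stop)
So 157/7 = [22; 2, 3].

[22; 2, 3]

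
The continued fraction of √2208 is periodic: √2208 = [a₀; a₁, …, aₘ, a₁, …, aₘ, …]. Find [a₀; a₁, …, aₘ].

[46; 1, 92]

a₀ = ⌊√2208⌋ = 46.
With m₀=0, d₀=1 and mₖ₊₁ = dₖaₖ − mₖ, dₖ₊₁ = (n − mₖ₊₁²)/dₖ, aₖ₊₁ = ⌊(a₀+mₖ₊₁)/dₖ₊₁⌋:
  k=1: m=46, d=92, a=1
  k=2: m=46, d=1, a=92
d=1 and a=2a₀=92 at k=2, so the next step gives (m, d) = (46, 92) again — its k=1 value — and the period has length 2.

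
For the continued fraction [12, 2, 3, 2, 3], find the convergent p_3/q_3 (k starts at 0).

Using pₖ = aₖpₖ₋₁ + pₖ₋₂, qₖ = aₖqₖ₋₁ + qₖ₋₂ (with p₋₁=1, p₋₂=0, q₋₁=0, q₋₂=1):
  k=0: a=12, p=12, q=1
  k=1: a=2, p=25, q=2
  k=2: a=3, p=87, q=7
  k=3: a=2, p=199, q=16

199/16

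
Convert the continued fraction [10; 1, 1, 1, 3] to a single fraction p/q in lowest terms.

Using pₖ = aₖpₖ₋₁ + pₖ₋₂ and qₖ = aₖqₖ₋₁ + qₖ₋₂:
  k=0: a=10, p=10, q=1
  k=1: a=1, p=11, q=1
  k=2: a=1, p=21, q=2
  k=3: a=1, p=32, q=3
  k=4: a=3, p=117, q=11

117/11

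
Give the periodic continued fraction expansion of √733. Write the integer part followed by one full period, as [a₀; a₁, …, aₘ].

[27; 13, 1, 1, 13, 54]

a₀ = ⌊√733⌋ = 27.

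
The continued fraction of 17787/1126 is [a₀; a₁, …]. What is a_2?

3

17787 = 15·1126 + 897   →  a_0 = 15
1126 = 1·897 + 229   →  a_1 = 1
897 = 3·229 + 210   →  a_2 = 3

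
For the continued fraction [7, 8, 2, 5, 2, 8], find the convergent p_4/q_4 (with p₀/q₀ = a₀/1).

1445/203

Using pₖ = aₖpₖ₋₁ + pₖ₋₂, qₖ = aₖqₖ₋₁ + qₖ₋₂ (with p₋₁=1, p₋₂=0, q₋₁=0, q₋₂=1):
  k=0: a=7, p=7, q=1
  k=1: a=8, p=57, q=8
  k=2: a=2, p=121, q=17
  k=3: a=5, p=662, q=93
  k=4: a=2, p=1445, q=203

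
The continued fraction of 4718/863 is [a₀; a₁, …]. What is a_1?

4718 = 5·863 + 403   →  a_0 = 5
863 = 2·403 + 57   →  a_1 = 2

2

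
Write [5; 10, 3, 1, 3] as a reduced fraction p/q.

Using pₖ = aₖpₖ₋₁ + pₖ₋₂ and qₖ = aₖqₖ₋₁ + qₖ₋₂:
  k=0: a=5, p=5, q=1
  k=1: a=10, p=51, q=10
  k=2: a=3, p=158, q=31
  k=3: a=1, p=209, q=41
  k=4: a=3, p=785, q=154

785/154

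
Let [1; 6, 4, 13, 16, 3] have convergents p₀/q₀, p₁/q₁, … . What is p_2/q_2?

Using pₖ = aₖpₖ₋₁ + pₖ₋₂, qₖ = aₖqₖ₋₁ + qₖ₋₂ (with p₋₁=1, p₋₂=0, q₋₁=0, q₋₂=1):
  k=0: a=1, p=1, q=1
  k=1: a=6, p=7, q=6
  k=2: a=4, p=29, q=25

29/25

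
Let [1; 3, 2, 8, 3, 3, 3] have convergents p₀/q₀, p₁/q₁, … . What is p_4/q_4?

237/184

Using pₖ = aₖpₖ₋₁ + pₖ₋₂, qₖ = aₖqₖ₋₁ + qₖ₋₂ (with p₋₁=1, p₋₂=0, q₋₁=0, q₋₂=1):
  k=0: a=1, p=1, q=1
  k=1: a=3, p=4, q=3
  k=2: a=2, p=9, q=7
  k=3: a=8, p=76, q=59
  k=4: a=3, p=237, q=184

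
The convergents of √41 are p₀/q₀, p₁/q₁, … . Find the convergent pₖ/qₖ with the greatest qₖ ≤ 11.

32/5

√41 = [6; 2, 2, 12, …] (period length 3).
Convergents:
  p_0/q_0 = 6/1
  p_1/q_1 = 13/2
  p_2/q_2 = 32/5
  p_3/q_3 = 397/62
q_2 = 5 ≤ 11 < 62 = q_3, so the answer is 32/5.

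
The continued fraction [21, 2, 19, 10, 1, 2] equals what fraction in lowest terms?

26945/1254

Using pₖ = aₖpₖ₋₁ + pₖ₋₂ and qₖ = aₖqₖ₋₁ + qₖ₋₂:
  k=0: a=21, p=21, q=1
  k=1: a=2, p=43, q=2
  k=2: a=19, p=838, q=39
  k=3: a=10, p=8423, q=392
  k=4: a=1, p=9261, q=431
  k=5: a=2, p=26945, q=1254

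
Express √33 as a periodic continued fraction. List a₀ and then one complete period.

a₀ = ⌊√33⌋ = 5.
With m₀=0, d₀=1 and mₖ₊₁ = dₖaₖ − mₖ, dₖ₊₁ = (n − mₖ₊₁²)/dₖ, aₖ₊₁ = ⌊(a₀+mₖ₊₁)/dₖ₊₁⌋:
  k=1: m=5, d=8, a=1
  k=2: m=3, d=3, a=2
  k=3: m=3, d=8, a=1
  k=4: m=5, d=1, a=10
d=1 and a=2a₀=10 at k=4, so the next step gives (m, d) = (5, 8) again — its k=1 value — and the period has length 4.

[5; 1, 2, 1, 10]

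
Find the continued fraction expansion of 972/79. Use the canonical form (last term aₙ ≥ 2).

972 = 12*79 + 24
79 = 3*24 + 7
24 = 3*7 + 3
7 = 2*3 + 1
3 = 3*1 + 0  (stop)
So 972/79 = [12; 3, 3, 2, 3].

[12; 3, 3, 2, 3]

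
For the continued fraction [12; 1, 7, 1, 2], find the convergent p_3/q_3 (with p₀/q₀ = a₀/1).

116/9

Using pₖ = aₖpₖ₋₁ + pₖ₋₂, qₖ = aₖqₖ₋₁ + qₖ₋₂ (with p₋₁=1, p₋₂=0, q₋₁=0, q₋₂=1):
  k=0: a=12, p=12, q=1
  k=1: a=1, p=13, q=1
  k=2: a=7, p=103, q=8
  k=3: a=1, p=116, q=9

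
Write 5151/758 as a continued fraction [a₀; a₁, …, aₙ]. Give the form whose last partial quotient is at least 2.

[6; 1, 3, 1, 8, 8, 2]

5151 = 6*758 + 603
758 = 1*603 + 155
603 = 3*155 + 138
155 = 1*138 + 17
138 = 8*17 + 2
17 = 8*2 + 1
2 = 2*1 + 0  (stop)
So 5151/758 = [6; 1, 3, 1, 8, 8, 2].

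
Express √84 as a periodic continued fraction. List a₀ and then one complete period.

[9; 6, 18]

a₀ = ⌊√84⌋ = 9.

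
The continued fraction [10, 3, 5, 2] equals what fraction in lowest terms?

Using pₖ = aₖpₖ₋₁ + pₖ₋₂ and qₖ = aₖqₖ₋₁ + qₖ₋₂:
  k=0: a=10, p=10, q=1
  k=1: a=3, p=31, q=3
  k=2: a=5, p=165, q=16
  k=3: a=2, p=361, q=35

361/35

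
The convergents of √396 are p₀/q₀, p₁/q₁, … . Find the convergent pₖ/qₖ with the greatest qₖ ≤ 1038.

√396 = [19; 1, 8, 1, 38, …] (period length 4).
Convergents:
  p_0/q_0 = 19/1
  p_1/q_1 = 20/1
  p_2/q_2 = 179/9
  p_3/q_3 = 199/10
  p_4/q_4 = 7741/389
  p_5/q_5 = 7940/399
  p_6/q_6 = 71261/3581
q_5 = 399 ≤ 1038 < 3581 = q_6, so the answer is 7940/399.

7940/399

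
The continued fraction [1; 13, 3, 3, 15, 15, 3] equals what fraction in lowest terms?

Fold from the inside: start with 3/1.
  15 + 1/3 = 46/3
  15 + 3/46 = 693/46
  3 + 46/693 = 2125/693
  3 + 693/2125 = 7068/2125
  13 + 2125/7068 = 94009/7068
  1 + 7068/94009 = 101077/94009

101077/94009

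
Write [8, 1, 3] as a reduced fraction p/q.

Fold from the inside: start with 3/1.
  1 + 1/3 = 4/3
  8 + 3/4 = 35/4

35/4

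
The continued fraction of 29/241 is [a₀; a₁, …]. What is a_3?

4

29 = 0·241 + 29   →  a_0 = 0
241 = 8·29 + 9   →  a_1 = 8
29 = 3·9 + 2   →  a_2 = 3
9 = 4·2 + 1   →  a_3 = 4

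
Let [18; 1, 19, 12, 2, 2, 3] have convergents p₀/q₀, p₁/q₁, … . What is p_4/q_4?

Using pₖ = aₖpₖ₋₁ + pₖ₋₂, qₖ = aₖqₖ₋₁ + qₖ₋₂ (with p₋₁=1, p₋₂=0, q₋₁=0, q₋₂=1):
  k=0: a=18, p=18, q=1
  k=1: a=1, p=19, q=1
  k=2: a=19, p=379, q=20
  k=3: a=12, p=4567, q=241
  k=4: a=2, p=9513, q=502

9513/502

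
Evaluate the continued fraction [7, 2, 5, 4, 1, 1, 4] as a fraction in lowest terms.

Using pₖ = aₖpₖ₋₁ + pₖ₋₂ and qₖ = aₖqₖ₋₁ + qₖ₋₂:
  k=0: a=7, p=7, q=1
  k=1: a=2, p=15, q=2
  k=2: a=5, p=82, q=11
  k=3: a=4, p=343, q=46
  k=4: a=1, p=425, q=57
  k=5: a=1, p=768, q=103
  k=6: a=4, p=3497, q=469

3497/469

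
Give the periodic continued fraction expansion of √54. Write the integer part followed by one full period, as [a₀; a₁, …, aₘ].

[7; 2, 1, 6, 1, 2, 14]

a₀ = ⌊√54⌋ = 7.
With m₀=0, d₀=1 and mₖ₊₁ = dₖaₖ − mₖ, dₖ₊₁ = (n − mₖ₊₁²)/dₖ, aₖ₊₁ = ⌊(a₀+mₖ₊₁)/dₖ₊₁⌋:
  k=1: m=7, d=5, a=2
  k=2: m=3, d=9, a=1
  k=3: m=6, d=2, a=6
  k=4: m=6, d=9, a=1
  k=5: m=3, d=5, a=2
  k=6: m=7, d=1, a=14
d=1 and a=2a₀=14 at k=6, so the next step gives (m, d) = (7, 5) again — its k=1 value — and the period has length 6.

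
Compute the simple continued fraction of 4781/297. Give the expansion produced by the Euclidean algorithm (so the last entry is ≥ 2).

4781 = 16×297 + 29
297 = 10×29 + 7
29 = 4×7 + 1
7 = 7×1 + 0  (stop)
So 4781/297 = [16; 10, 4, 7].

[16; 10, 4, 7]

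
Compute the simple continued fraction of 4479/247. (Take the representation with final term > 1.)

4479 = 18*247 + 33
247 = 7*33 + 16
33 = 2*16 + 1
16 = 16*1 + 0  (stop)
So 4479/247 = [18; 7, 2, 16].

[18; 7, 2, 16]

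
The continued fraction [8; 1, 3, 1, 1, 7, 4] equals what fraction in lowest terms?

Fold from the inside: start with 4/1.
  7 + 1/4 = 29/4
  1 + 4/29 = 33/29
  1 + 29/33 = 62/33
  3 + 33/62 = 219/62
  1 + 62/219 = 281/219
  8 + 219/281 = 2467/281

2467/281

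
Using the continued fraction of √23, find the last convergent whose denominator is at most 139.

√23 = [4; 1, 3, 1, 8, …] (period length 4).
Convergents:
  p_0/q_0 = 4/1
  p_1/q_1 = 5/1
  p_2/q_2 = 19/4
  p_3/q_3 = 24/5
  p_4/q_4 = 211/44
  p_5/q_5 = 235/49
  p_6/q_6 = 916/191
q_5 = 49 ≤ 139 < 191 = q_6, so the answer is 235/49.

235/49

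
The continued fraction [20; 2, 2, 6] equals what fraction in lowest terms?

Using pₖ = aₖpₖ₋₁ + pₖ₋₂ and qₖ = aₖqₖ₋₁ + qₖ₋₂:
  k=0: a=20, p=20, q=1
  k=1: a=2, p=41, q=2
  k=2: a=2, p=102, q=5
  k=3: a=6, p=653, q=32

653/32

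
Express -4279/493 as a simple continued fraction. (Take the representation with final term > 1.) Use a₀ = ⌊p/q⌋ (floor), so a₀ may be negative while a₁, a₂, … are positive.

-4279 = -9·493 + 158
493 = 3·158 + 19
158 = 8·19 + 6
19 = 3·6 + 1
6 = 6·1 + 0  (stop)
So -4279/493 = [-9; 3, 8, 3, 6].

[-9; 3, 8, 3, 6]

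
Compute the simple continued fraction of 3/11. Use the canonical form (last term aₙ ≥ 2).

3 = 0*11 + 3
11 = 3*3 + 2
3 = 1*2 + 1
2 = 2*1 + 0  (stop)
So 3/11 = [0; 3, 1, 2].

[0; 3, 1, 2]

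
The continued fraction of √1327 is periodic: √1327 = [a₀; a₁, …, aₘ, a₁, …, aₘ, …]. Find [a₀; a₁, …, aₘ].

a₀ = ⌊√1327⌋ = 36.
With m₀=0, d₀=1 and mₖ₊₁ = dₖaₖ − mₖ, dₖ₊₁ = (n − mₖ₊₁²)/dₖ, aₖ₊₁ = ⌊(a₀+mₖ₊₁)/dₖ₊₁⌋:
  k=1: m=36, d=31, a=2
  k=2: m=26, d=21, a=2
  k=3: m=16, d=51, a=1
  k=4: m=35, d=2, a=35
  k=5: m=35, d=51, a=1
  k=6: m=16, d=21, a=2
  k=7: m=26, d=31, a=2
  k=8: m=36, d=1, a=72
d=1 and a=2a₀=72 at k=8, so the next step gives (m, d) = (36, 31) again — its k=1 value — and the period has length 8.

[36; 2, 2, 1, 35, 1, 2, 2, 72]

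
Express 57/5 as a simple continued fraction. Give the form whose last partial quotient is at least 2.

[11; 2, 2]

57 = 11×5 + 2
5 = 2×2 + 1
2 = 2×1 + 0  (stop)
So 57/5 = [11; 2, 2].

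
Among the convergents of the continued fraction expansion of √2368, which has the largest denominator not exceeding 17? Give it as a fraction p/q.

√2368 = [48; 1, 1, 1, 23, 1, 1, 1, 96, …] (period length 8).
Convergents:
  p_0/q_0 = 48/1
  p_1/q_1 = 49/1
  p_2/q_2 = 97/2
  p_3/q_3 = 146/3
  p_4/q_4 = 3455/71
q_3 = 3 ≤ 17 < 71 = q_4, so the answer is 146/3.

146/3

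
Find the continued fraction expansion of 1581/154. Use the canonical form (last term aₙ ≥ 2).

1581 = 10×154 + 41
154 = 3×41 + 31
41 = 1×31 + 10
31 = 3×10 + 1
10 = 10×1 + 0  (stop)
So 1581/154 = [10; 3, 1, 3, 10].

[10; 3, 1, 3, 10]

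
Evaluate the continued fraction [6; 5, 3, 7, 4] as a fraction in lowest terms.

2995/484

Fold from the inside: start with 4/1.
  7 + 1/4 = 29/4
  3 + 4/29 = 91/29
  5 + 29/91 = 484/91
  6 + 91/484 = 2995/484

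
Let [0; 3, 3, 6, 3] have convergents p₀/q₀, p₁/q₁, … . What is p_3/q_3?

Using pₖ = aₖpₖ₋₁ + pₖ₋₂, qₖ = aₖqₖ₋₁ + qₖ₋₂ (with p₋₁=1, p₋₂=0, q₋₁=0, q₋₂=1):
  k=0: a=0, p=0, q=1
  k=1: a=3, p=1, q=3
  k=2: a=3, p=3, q=10
  k=3: a=6, p=19, q=63

19/63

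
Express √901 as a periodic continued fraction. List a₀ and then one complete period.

a₀ = ⌊√901⌋ = 30.
With m₀=0, d₀=1 and mₖ₊₁ = dₖaₖ − mₖ, dₖ₊₁ = (n − mₖ₊₁²)/dₖ, aₖ₊₁ = ⌊(a₀+mₖ₊₁)/dₖ₊₁⌋:
  k=1: m=30, d=1, a=60
d=1 and a=2a₀=60 at k=1, so the next step gives (m, d) = (30, 1) again — its k=1 value — and the period has length 1.

[30; 60]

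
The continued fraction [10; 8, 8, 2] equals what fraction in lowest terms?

Using pₖ = aₖpₖ₋₁ + pₖ₋₂ and qₖ = aₖqₖ₋₁ + qₖ₋₂:
  k=0: a=10, p=10, q=1
  k=1: a=8, p=81, q=8
  k=2: a=8, p=658, q=65
  k=3: a=2, p=1397, q=138

1397/138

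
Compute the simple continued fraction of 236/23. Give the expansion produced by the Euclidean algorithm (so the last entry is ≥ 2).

236 = 10×23 + 6
23 = 3×6 + 5
6 = 1×5 + 1
5 = 5×1 + 0  (stop)
So 236/23 = [10; 3, 1, 5].

[10; 3, 1, 5]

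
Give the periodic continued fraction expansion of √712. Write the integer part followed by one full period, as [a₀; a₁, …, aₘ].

a₀ = ⌊√712⌋ = 26.
With m₀=0, d₀=1 and mₖ₊₁ = dₖaₖ − mₖ, dₖ₊₁ = (n − mₖ₊₁²)/dₖ, aₖ₊₁ = ⌊(a₀+mₖ₊₁)/dₖ₊₁⌋:
  k=1: m=26, d=36, a=1
  k=2: m=10, d=17, a=2
  k=3: m=24, d=8, a=6
  k=4: m=24, d=17, a=2
  k=5: m=10, d=36, a=1
  k=6: m=26, d=1, a=52
d=1 and a=2a₀=52 at k=6, so the next step gives (m, d) = (26, 36) again — its k=1 value — and the period has length 6.

[26; 1, 2, 6, 2, 1, 52]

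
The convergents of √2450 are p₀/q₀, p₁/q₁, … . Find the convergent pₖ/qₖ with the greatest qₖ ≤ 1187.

19601/396

√2450 = [49; 2, 98, …] (period length 2).
Convergents:
  p_0/q_0 = 49/1
  p_1/q_1 = 99/2
  p_2/q_2 = 9751/197
  p_3/q_3 = 19601/396
  p_4/q_4 = 1930649/39005
q_3 = 396 ≤ 1187 < 39005 = q_4, so the answer is 19601/396.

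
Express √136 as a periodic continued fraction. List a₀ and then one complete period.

a₀ = ⌊√136⌋ = 11.
With m₀=0, d₀=1 and mₖ₊₁ = dₖaₖ − mₖ, dₖ₊₁ = (n − mₖ₊₁²)/dₖ, aₖ₊₁ = ⌊(a₀+mₖ₊₁)/dₖ₊₁⌋:
  k=1: m=11, d=15, a=1
  k=2: m=4, d=8, a=1
  k=3: m=4, d=15, a=1
  k=4: m=11, d=1, a=22
d=1 and a=2a₀=22 at k=4, so the next step gives (m, d) = (11, 15) again — its k=1 value — and the period has length 4.

[11; 1, 1, 1, 22]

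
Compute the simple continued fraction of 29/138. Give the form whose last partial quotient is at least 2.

[0; 4, 1, 3, 7]

29 = 0·138 + 29
138 = 4·29 + 22
29 = 1·22 + 7
22 = 3·7 + 1
7 = 7·1 + 0  (stop)
So 29/138 = [0; 4, 1, 3, 7].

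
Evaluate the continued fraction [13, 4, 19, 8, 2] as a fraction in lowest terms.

Using pₖ = aₖpₖ₋₁ + pₖ₋₂ and qₖ = aₖqₖ₋₁ + qₖ₋₂:
  k=0: a=13, p=13, q=1
  k=1: a=4, p=53, q=4
  k=2: a=19, p=1020, q=77
  k=3: a=8, p=8213, q=620
  k=4: a=2, p=17446, q=1317

17446/1317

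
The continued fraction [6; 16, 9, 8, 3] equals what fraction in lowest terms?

Using pₖ = aₖpₖ₋₁ + pₖ₋₂ and qₖ = aₖqₖ₋₁ + qₖ₋₂:
  k=0: a=6, p=6, q=1
  k=1: a=16, p=97, q=16
  k=2: a=9, p=879, q=145
  k=3: a=8, p=7129, q=1176
  k=4: a=3, p=22266, q=3673

22266/3673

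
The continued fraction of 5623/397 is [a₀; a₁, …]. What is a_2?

5623 = 14·397 + 65   →  a_0 = 14
397 = 6·65 + 7   →  a_1 = 6
65 = 9·7 + 2   →  a_2 = 9

9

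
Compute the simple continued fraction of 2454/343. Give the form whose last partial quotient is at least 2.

2454 = 7·343 + 53
343 = 6·53 + 25
53 = 2·25 + 3
25 = 8·3 + 1
3 = 3·1 + 0  (stop)
So 2454/343 = [7; 6, 2, 8, 3].

[7; 6, 2, 8, 3]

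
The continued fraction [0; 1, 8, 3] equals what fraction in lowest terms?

Fold from the inside: start with 3/1.
  8 + 1/3 = 25/3
  1 + 3/25 = 28/25
  0 + 25/28 = 25/28

25/28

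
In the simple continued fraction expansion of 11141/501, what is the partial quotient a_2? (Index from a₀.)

4

11141 = 22·501 + 119   →  a_0 = 22
501 = 4·119 + 25   →  a_1 = 4
119 = 4·25 + 19   →  a_2 = 4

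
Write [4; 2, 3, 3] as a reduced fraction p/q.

102/23

Using pₖ = aₖpₖ₋₁ + pₖ₋₂ and qₖ = aₖqₖ₋₁ + qₖ₋₂:
  k=0: a=4, p=4, q=1
  k=1: a=2, p=9, q=2
  k=2: a=3, p=31, q=7
  k=3: a=3, p=102, q=23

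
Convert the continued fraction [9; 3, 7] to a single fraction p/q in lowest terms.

Using pₖ = aₖpₖ₋₁ + pₖ₋₂ and qₖ = aₖqₖ₋₁ + qₖ₋₂:
  k=0: a=9, p=9, q=1
  k=1: a=3, p=28, q=3
  k=2: a=7, p=205, q=22

205/22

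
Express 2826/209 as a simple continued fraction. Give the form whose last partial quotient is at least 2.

[13; 1, 1, 11, 9]

2826 = 13·209 + 109
209 = 1·109 + 100
109 = 1·100 + 9
100 = 11·9 + 1
9 = 9·1 + 0  (stop)
So 2826/209 = [13; 1, 1, 11, 9].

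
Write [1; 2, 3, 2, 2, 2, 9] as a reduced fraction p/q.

Using pₖ = aₖpₖ₋₁ + pₖ₋₂ and qₖ = aₖqₖ₋₁ + qₖ₋₂:
  k=0: a=1, p=1, q=1
  k=1: a=2, p=3, q=2
  k=2: a=3, p=10, q=7
  k=3: a=2, p=23, q=16
  k=4: a=2, p=56, q=39
  k=5: a=2, p=135, q=94
  k=6: a=9, p=1271, q=885

1271/885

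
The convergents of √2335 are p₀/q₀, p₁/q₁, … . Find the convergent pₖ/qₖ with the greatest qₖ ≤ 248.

4204/87

√2335 = [48; 3, 9, 3, 96, …] (period length 4).
Convergents:
  p_0/q_0 = 48/1
  p_1/q_1 = 145/3
  p_2/q_2 = 1353/28
  p_3/q_3 = 4204/87
  p_4/q_4 = 404937/8380
q_3 = 87 ≤ 248 < 8380 = q_4, so the answer is 4204/87.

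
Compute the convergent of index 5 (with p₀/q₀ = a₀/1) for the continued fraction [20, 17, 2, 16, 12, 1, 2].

Using pₖ = aₖpₖ₋₁ + pₖ₋₂, qₖ = aₖqₖ₋₁ + qₖ₋₂ (with p₋₁=1, p₋₂=0, q₋₁=0, q₋₂=1):
  k=0: a=20, p=20, q=1
  k=1: a=17, p=341, q=17
  k=2: a=2, p=702, q=35
  k=3: a=16, p=11573, q=577
  k=4: a=12, p=139578, q=6959
  k=5: a=1, p=151151, q=7536

151151/7536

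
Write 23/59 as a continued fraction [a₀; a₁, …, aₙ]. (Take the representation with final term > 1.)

[0; 2, 1, 1, 3, 3]

23 = 0*59 + 23
59 = 2*23 + 13
23 = 1*13 + 10
13 = 1*10 + 3
10 = 3*3 + 1
3 = 3*1 + 0  (stop)
So 23/59 = [0; 2, 1, 1, 3, 3].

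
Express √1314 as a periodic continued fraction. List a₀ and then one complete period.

[36; 4, 72]

a₀ = ⌊√1314⌋ = 36.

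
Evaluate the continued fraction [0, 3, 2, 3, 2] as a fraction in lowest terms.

Fold from the inside: start with 2/1.
  3 + 1/2 = 7/2
  2 + 2/7 = 16/7
  3 + 7/16 = 55/16
  0 + 16/55 = 16/55

16/55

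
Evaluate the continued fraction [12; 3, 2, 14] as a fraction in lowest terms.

Using pₖ = aₖpₖ₋₁ + pₖ₋₂ and qₖ = aₖqₖ₋₁ + qₖ₋₂:
  k=0: a=12, p=12, q=1
  k=1: a=3, p=37, q=3
  k=2: a=2, p=86, q=7
  k=3: a=14, p=1241, q=101

1241/101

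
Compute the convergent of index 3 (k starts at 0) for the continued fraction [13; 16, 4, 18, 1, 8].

Using pₖ = aₖpₖ₋₁ + pₖ₋₂, qₖ = aₖqₖ₋₁ + qₖ₋₂ (with p₋₁=1, p₋₂=0, q₋₁=0, q₋₂=1):
  k=0: a=13, p=13, q=1
  k=1: a=16, p=209, q=16
  k=2: a=4, p=849, q=65
  k=3: a=18, p=15491, q=1186

15491/1186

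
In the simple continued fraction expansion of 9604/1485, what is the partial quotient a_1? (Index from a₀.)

9604 = 6·1485 + 694   →  a_0 = 6
1485 = 2·694 + 97   →  a_1 = 2

2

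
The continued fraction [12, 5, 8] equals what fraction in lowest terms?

500/41

Fold from the inside: start with 8/1.
  5 + 1/8 = 41/8
  12 + 8/41 = 500/41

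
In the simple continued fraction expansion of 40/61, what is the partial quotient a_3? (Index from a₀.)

1

40 = 0·61 + 40   →  a_0 = 0
61 = 1·40 + 21   →  a_1 = 1
40 = 1·21 + 19   →  a_2 = 1
21 = 1·19 + 2   →  a_3 = 1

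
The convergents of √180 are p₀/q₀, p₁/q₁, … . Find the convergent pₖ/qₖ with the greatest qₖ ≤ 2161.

√180 = [13; 2, 2, 2, 26, …] (period length 4).
Convergents:
  p_0/q_0 = 13/1
  p_1/q_1 = 27/2
  p_2/q_2 = 67/5
  p_3/q_3 = 161/12
  p_4/q_4 = 4253/317
  p_5/q_5 = 8667/646
  p_6/q_6 = 21587/1609
  p_7/q_7 = 51841/3864
q_6 = 1609 ≤ 2161 < 3864 = q_7, so the answer is 21587/1609.

21587/1609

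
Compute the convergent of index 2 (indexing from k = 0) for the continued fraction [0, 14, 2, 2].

2/29

Using pₖ = aₖpₖ₋₁ + pₖ₋₂, qₖ = aₖqₖ₋₁ + qₖ₋₂ (with p₋₁=1, p₋₂=0, q₋₁=0, q₋₂=1):
  k=0: a=0, p=0, q=1
  k=1: a=14, p=1, q=14
  k=2: a=2, p=2, q=29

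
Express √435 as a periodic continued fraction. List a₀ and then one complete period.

a₀ = ⌊√435⌋ = 20.

[20; 1, 5, 1, 40]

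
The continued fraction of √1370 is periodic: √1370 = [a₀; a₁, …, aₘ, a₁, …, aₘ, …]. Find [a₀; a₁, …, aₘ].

a₀ = ⌊√1370⌋ = 37.
With m₀=0, d₀=1 and mₖ₊₁ = dₖaₖ − mₖ, dₖ₊₁ = (n − mₖ₊₁²)/dₖ, aₖ₊₁ = ⌊(a₀+mₖ₊₁)/dₖ₊₁⌋:
  k=1: m=37, d=1, a=74
d=1 and a=2a₀=74 at k=1, so the next step gives (m, d) = (37, 1) again — its k=1 value — and the period has length 1.

[37; 74]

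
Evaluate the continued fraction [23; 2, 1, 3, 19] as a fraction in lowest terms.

Using pₖ = aₖpₖ₋₁ + pₖ₋₂ and qₖ = aₖqₖ₋₁ + qₖ₋₂:
  k=0: a=23, p=23, q=1
  k=1: a=2, p=47, q=2
  k=2: a=1, p=70, q=3
  k=3: a=3, p=257, q=11
  k=4: a=19, p=4953, q=212

4953/212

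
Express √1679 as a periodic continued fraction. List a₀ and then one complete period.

[40; 1, 39, 1, 80]

a₀ = ⌊√1679⌋ = 40.
With m₀=0, d₀=1 and mₖ₊₁ = dₖaₖ − mₖ, dₖ₊₁ = (n − mₖ₊₁²)/dₖ, aₖ₊₁ = ⌊(a₀+mₖ₊₁)/dₖ₊₁⌋:
  k=1: m=40, d=79, a=1
  k=2: m=39, d=2, a=39
  k=3: m=39, d=79, a=1
  k=4: m=40, d=1, a=80
d=1 and a=2a₀=80 at k=4, so the next step gives (m, d) = (40, 79) again — its k=1 value — and the period has length 4.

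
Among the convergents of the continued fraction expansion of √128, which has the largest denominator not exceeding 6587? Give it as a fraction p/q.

39202/3465

√128 = [11; 3, 5, 3, 22, …] (period length 4).
Convergents:
  p_0/q_0 = 11/1
  p_1/q_1 = 34/3
  p_2/q_2 = 181/16
  p_3/q_3 = 577/51
  p_4/q_4 = 12875/1138
  p_5/q_5 = 39202/3465
  p_6/q_6 = 208885/18463
q_5 = 3465 ≤ 6587 < 18463 = q_6, so the answer is 39202/3465.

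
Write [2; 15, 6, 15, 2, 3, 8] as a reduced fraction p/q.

Fold from the inside: start with 8/1.
  3 + 1/8 = 25/8
  2 + 8/25 = 58/25
  15 + 25/58 = 895/58
  6 + 58/895 = 5428/895
  15 + 895/5428 = 82315/5428
  2 + 5428/82315 = 170058/82315

170058/82315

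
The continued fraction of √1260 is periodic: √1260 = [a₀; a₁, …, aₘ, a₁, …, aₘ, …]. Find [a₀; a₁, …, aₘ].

a₀ = ⌊√1260⌋ = 35.
With m₀=0, d₀=1 and mₖ₊₁ = dₖaₖ − mₖ, dₖ₊₁ = (n − mₖ₊₁²)/dₖ, aₖ₊₁ = ⌊(a₀+mₖ₊₁)/dₖ₊₁⌋:
  k=1: m=35, d=35, a=2
  k=2: m=35, d=1, a=70
d=1 and a=2a₀=70 at k=2, so the next step gives (m, d) = (35, 35) again — its k=1 value — and the period has length 2.

[35; 2, 70]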